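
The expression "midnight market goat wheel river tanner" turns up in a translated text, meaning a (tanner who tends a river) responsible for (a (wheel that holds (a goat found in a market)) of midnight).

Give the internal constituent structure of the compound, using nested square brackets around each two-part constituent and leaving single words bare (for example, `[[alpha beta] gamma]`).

[[midnight [[market goat] wheel]] [river tanner]]

The outermost head in the paraphrase is "tanner" (specifically "river tanner"), modified by "midnight market goat wheel".
Within "midnight market goat wheel", the head is "wheel" (specifically "market goat wheel") and the modifier is "midnight".
Within "market goat wheel", the head is "wheel" and the modifier is "market goat".
Within "market goat", the head is "goat" and the modifier is "market".
Within "river tanner", the head is "tanner" and the modifier is "river".
So the structure is [[midnight [[market goat] wheel]] [river tanner]].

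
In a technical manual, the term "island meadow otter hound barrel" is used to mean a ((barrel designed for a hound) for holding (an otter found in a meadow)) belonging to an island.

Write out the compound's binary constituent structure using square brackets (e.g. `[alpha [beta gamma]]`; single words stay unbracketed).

Overall it is a kind of barrel (specifically "meadow otter hound barrel"); the modifier is "island".
Inside "meadow otter hound barrel": head "barrel" (specifically "hound barrel"), modifier "meadow otter".
Inside "meadow otter": head "otter", modifier "meadow".
Inside "hound barrel": head "barrel", modifier "hound".
Putting it together: [island [[meadow otter] [hound barrel]]].

[island [[meadow otter] [hound barrel]]]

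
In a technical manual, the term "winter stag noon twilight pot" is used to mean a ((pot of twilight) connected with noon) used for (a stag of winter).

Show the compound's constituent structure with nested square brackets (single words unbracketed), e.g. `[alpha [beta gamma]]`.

[[winter stag] [noon [twilight pot]]]

At the top level: head "pot" (specifically "noon twilight pot"); modifier "winter stag".
"winter stag" → head "stag", modifier "winter".
"noon twilight pot" → head "pot" (specifically "twilight pot"), modifier "noon".
"twilight pot" → head "pot", modifier "twilight".
Putting it together: [[winter stag] [noon [twilight pot]]].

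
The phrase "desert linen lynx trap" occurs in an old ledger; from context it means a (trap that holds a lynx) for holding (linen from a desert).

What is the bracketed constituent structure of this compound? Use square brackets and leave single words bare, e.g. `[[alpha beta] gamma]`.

[[desert linen] [lynx trap]]

At the top level: head "trap" (specifically "lynx trap"); modifier "desert linen".
Within "desert linen", the head is "linen" and the modifier is "desert".
Within "lynx trap", the head is "trap" and the modifier is "lynx".
So the structure is [[desert linen] [lynx trap]].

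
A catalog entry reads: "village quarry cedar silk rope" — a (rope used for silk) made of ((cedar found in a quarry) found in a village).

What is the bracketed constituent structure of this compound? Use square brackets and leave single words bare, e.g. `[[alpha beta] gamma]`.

At the top level: head "rope" (specifically "silk rope"); modifier "village quarry cedar".
"village quarry cedar" → head "cedar" (specifically "quarry cedar"), modifier "village".
"quarry cedar" → head "cedar", modifier "quarry".
"silk rope" → head "rope", modifier "silk".
So the structure is [[village [quarry cedar]] [silk rope]].

[[village [quarry cedar]] [silk rope]]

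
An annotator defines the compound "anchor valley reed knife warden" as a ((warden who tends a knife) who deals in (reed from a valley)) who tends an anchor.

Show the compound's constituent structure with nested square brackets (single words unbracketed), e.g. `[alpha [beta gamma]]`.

[anchor [[valley reed] [knife warden]]]

Whole compound: head "warden" (specifically "valley reed knife warden"), modifier "anchor".
Inside "valley reed knife warden": head "warden" (specifically "knife warden"), modifier "valley reed".
Inside "valley reed": head "reed", modifier "valley".
Inside "knife warden": head "warden", modifier "knife".
Assembled: [anchor [[valley reed] [knife warden]]].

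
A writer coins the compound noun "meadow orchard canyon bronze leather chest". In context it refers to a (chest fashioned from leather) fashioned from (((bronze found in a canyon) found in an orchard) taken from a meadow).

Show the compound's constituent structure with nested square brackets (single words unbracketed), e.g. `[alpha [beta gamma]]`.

Overall it is a kind of chest (specifically "leather chest"); the modifier is "meadow orchard canyon bronze".
"meadow orchard canyon bronze" → head "bronze" (specifically "orchard canyon bronze"), modifier "meadow".
"orchard canyon bronze" → head "bronze" (specifically "canyon bronze"), modifier "orchard".
"canyon bronze" → head "bronze", modifier "canyon".
"leather chest" → head "chest", modifier "leather".
Assembled: [[meadow [orchard [canyon bronze]]] [leather chest]].

[[meadow [orchard [canyon bronze]]] [leather chest]]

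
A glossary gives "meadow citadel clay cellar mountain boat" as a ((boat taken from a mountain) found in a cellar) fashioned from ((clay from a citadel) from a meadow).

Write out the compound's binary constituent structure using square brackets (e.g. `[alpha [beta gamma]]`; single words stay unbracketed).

The outermost head in the paraphrase is "boat" (specifically "cellar mountain boat"), modified by "meadow citadel clay".
"meadow citadel clay" → head "clay" (specifically "citadel clay"), modifier "meadow".
"citadel clay" → head "clay", modifier "citadel".
"cellar mountain boat" → head "boat" (specifically "mountain boat"), modifier "cellar".
"mountain boat" → head "boat", modifier "mountain".
Assembled: [[meadow [citadel clay]] [cellar [mountain boat]]].

[[meadow [citadel clay]] [cellar [mountain boat]]]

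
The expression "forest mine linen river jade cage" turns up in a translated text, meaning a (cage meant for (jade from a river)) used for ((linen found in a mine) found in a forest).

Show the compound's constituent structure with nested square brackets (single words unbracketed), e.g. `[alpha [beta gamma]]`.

Whole compound: head "cage" (specifically "river jade cage"), modifier "forest mine linen".
Inside "forest mine linen": head "linen" (specifically "mine linen"), modifier "forest".
Inside "mine linen": head "linen", modifier "mine".
Inside "river jade cage": head "cage", modifier "river jade".
Inside "river jade": head "jade", modifier "river".
Putting it together: [[forest [mine linen]] [[river jade] cage]].

[[forest [mine linen]] [[river jade] cage]]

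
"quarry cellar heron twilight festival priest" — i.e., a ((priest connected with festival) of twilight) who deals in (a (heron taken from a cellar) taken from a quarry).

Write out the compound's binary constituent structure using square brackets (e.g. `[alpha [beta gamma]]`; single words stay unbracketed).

[[quarry [cellar heron]] [twilight [festival priest]]]

At the top level: head "priest" (specifically "twilight festival priest"); modifier "quarry cellar heron".
Inside "quarry cellar heron": head "heron" (specifically "cellar heron"), modifier "quarry".
Inside "cellar heron": head "heron", modifier "cellar".
Inside "twilight festival priest": head "priest" (specifically "festival priest"), modifier "twilight".
Inside "festival priest": head "priest", modifier "festival".
Putting it together: [[quarry [cellar heron]] [twilight [festival priest]]].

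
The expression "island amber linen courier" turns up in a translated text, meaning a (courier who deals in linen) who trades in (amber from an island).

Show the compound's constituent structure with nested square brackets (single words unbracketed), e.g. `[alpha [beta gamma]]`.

[[island amber] [linen courier]]

The outermost head in the paraphrase is "courier" (specifically "linen courier"), modified by "island amber".
"island amber" → head "amber", modifier "island".
"linen courier" → head "courier", modifier "linen".
So the structure is [[island amber] [linen courier]].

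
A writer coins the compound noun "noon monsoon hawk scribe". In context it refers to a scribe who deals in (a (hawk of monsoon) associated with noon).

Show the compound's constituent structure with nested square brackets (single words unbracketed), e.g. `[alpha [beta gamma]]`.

[[noon [monsoon hawk]] scribe]

Overall it is a kind of scribe; the modifier is "noon monsoon hawk".
Inside "noon monsoon hawk": head "hawk" (specifically "monsoon hawk"), modifier "noon".
Inside "monsoon hawk": head "hawk", modifier "monsoon".
Putting it together: [[noon [monsoon hawk]] scribe].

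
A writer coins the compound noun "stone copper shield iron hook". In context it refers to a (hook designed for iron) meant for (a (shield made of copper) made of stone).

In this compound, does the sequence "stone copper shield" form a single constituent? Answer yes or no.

The paraphrase groups the words so that "stone copper shield" is one unit: it corresponds to a single parenthesized sub-phrase.
The full structure is [[stone [copper shield]] [iron hook]], in which [stone copper shield] is a constituent.

yes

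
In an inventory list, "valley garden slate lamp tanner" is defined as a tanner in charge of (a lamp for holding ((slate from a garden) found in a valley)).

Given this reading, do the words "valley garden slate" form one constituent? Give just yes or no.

The paraphrase groups the words so that "valley garden slate" is one unit: it corresponds to a single parenthesized sub-phrase.
The full structure is [[[valley [garden slate]] lamp] tanner], in which [valley garden slate] is a constituent.

yes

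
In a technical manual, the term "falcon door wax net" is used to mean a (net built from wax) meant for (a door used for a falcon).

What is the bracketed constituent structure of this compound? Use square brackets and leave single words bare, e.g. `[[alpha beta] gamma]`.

[[falcon door] [wax net]]

At the top level: head "net" (specifically "wax net"); modifier "falcon door".
"falcon door" → head "door", modifier "falcon".
"wax net" → head "net", modifier "wax".
Putting it together: [[falcon door] [wax net]].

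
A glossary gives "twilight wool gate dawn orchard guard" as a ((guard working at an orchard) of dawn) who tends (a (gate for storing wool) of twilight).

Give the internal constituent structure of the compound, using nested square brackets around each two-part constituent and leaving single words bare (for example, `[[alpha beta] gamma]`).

At the top level: head "guard" (specifically "dawn orchard guard"); modifier "twilight wool gate".
Inside "twilight wool gate": head "gate" (specifically "wool gate"), modifier "twilight".
Inside "wool gate": head "gate", modifier "wool".
Inside "dawn orchard guard": head "guard" (specifically "orchard guard"), modifier "dawn".
Inside "orchard guard": head "guard", modifier "orchard".
So the structure is [[twilight [wool gate]] [dawn [orchard guard]]].

[[twilight [wool gate]] [dawn [orchard guard]]]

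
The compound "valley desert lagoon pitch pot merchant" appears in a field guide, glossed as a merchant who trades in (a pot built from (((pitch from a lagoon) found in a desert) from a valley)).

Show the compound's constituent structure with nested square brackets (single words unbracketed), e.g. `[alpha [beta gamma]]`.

The outermost head in the paraphrase is "merchant", modified by "valley desert lagoon pitch pot".
"valley desert lagoon pitch pot" → head "pot", modifier "valley desert lagoon pitch".
"valley desert lagoon pitch" → head "pitch" (specifically "desert lagoon pitch"), modifier "valley".
"desert lagoon pitch" → head "pitch" (specifically "lagoon pitch"), modifier "desert".
"lagoon pitch" → head "pitch", modifier "lagoon".
So the structure is [[[valley [desert [lagoon pitch]]] pot] merchant].

[[[valley [desert [lagoon pitch]]] pot] merchant]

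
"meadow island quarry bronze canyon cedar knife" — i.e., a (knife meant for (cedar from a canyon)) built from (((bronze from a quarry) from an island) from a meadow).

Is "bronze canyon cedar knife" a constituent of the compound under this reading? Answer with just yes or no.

The top-level split is [meadow island quarry bronze] [canyon cedar knife]; the full structure is [[meadow [island [quarry bronze]]] [[canyon cedar] knife]].
"bronze canyon cedar knife" straddles a constituent boundary, so it is not a single unit.

no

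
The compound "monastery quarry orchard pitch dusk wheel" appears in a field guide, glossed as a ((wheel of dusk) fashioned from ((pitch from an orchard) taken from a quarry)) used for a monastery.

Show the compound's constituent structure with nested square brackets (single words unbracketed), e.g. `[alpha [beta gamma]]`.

[monastery [[quarry [orchard pitch]] [dusk wheel]]]

Overall it is a kind of wheel (specifically "quarry orchard pitch dusk wheel"); the modifier is "monastery".
"quarry orchard pitch dusk wheel" → head "wheel" (specifically "dusk wheel"), modifier "quarry orchard pitch".
"quarry orchard pitch" → head "pitch" (specifically "orchard pitch"), modifier "quarry".
"orchard pitch" → head "pitch", modifier "orchard".
"dusk wheel" → head "wheel", modifier "dusk".
Assembled: [monastery [[quarry [orchard pitch]] [dusk wheel]]].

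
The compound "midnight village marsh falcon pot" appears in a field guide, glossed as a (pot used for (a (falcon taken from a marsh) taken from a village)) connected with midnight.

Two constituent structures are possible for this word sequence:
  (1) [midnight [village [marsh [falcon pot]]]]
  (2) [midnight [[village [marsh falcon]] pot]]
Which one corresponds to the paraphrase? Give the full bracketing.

The paraphrase's head is the "pot" part ("village marsh falcon pot"); its modifier is "midnight".
That top-level split, carried through the inner groups, gives [midnight [[village [marsh falcon]] pot]].

[midnight [[village [marsh falcon]] pot]]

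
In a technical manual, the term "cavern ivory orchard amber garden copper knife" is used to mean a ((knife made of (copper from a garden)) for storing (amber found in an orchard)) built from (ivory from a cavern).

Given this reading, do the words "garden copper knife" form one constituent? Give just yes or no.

yes

The paraphrase groups the words so that "garden copper knife" is one unit: it corresponds to a single parenthesized sub-phrase.
The full structure is [[cavern ivory] [[orchard amber] [[garden copper] knife]]], in which [garden copper knife] is a constituent.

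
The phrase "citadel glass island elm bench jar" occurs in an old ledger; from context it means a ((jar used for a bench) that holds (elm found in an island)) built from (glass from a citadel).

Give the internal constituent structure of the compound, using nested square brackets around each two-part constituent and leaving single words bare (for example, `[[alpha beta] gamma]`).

Overall it is a kind of jar (specifically "island elm bench jar"); the modifier is "citadel glass".
Inside "citadel glass": head "glass", modifier "citadel".
Inside "island elm bench jar": head "jar" (specifically "bench jar"), modifier "island elm".
Inside "island elm": head "elm", modifier "island".
Inside "bench jar": head "jar", modifier "bench".
Assembled: [[citadel glass] [[island elm] [bench jar]]].

[[citadel glass] [[island elm] [bench jar]]]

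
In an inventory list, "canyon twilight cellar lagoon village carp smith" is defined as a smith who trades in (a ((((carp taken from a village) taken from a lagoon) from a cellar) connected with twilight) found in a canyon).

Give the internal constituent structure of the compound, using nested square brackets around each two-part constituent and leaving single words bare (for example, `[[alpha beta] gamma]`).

The outermost head in the paraphrase is "smith", modified by "canyon twilight cellar lagoon village carp".
Inside "canyon twilight cellar lagoon village carp": head "carp" (specifically "twilight cellar lagoon village carp"), modifier "canyon".
Inside "twilight cellar lagoon village carp": head "carp" (specifically "cellar lagoon village carp"), modifier "twilight".
Inside "cellar lagoon village carp": head "carp" (specifically "lagoon village carp"), modifier "cellar".
Inside "lagoon village carp": head "carp" (specifically "village carp"), modifier "lagoon".
Inside "village carp": head "carp", modifier "village".
Assembled: [[canyon [twilight [cellar [lagoon [village carp]]]]] smith].

[[canyon [twilight [cellar [lagoon [village carp]]]]] smith]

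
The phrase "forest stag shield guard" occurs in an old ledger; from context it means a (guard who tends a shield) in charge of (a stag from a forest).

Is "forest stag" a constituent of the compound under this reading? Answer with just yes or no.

yes

The paraphrase groups the words so that "forest stag" is one unit: it corresponds to a single parenthesized sub-phrase.
The full structure is [[forest stag] [shield guard]], in which [forest stag] is a constituent.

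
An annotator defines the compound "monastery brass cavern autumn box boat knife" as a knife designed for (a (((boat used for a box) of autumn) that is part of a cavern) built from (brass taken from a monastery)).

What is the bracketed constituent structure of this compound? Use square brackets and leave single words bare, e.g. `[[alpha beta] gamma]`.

[[[monastery brass] [cavern [autumn [box boat]]]] knife]

Whole compound: head "knife", modifier "monastery brass cavern autumn box boat".
Within "monastery brass cavern autumn box boat", the head is "boat" (specifically "cavern autumn box boat") and the modifier is "monastery brass".
Within "monastery brass", the head is "brass" and the modifier is "monastery".
Within "cavern autumn box boat", the head is "boat" (specifically "autumn box boat") and the modifier is "cavern".
Within "autumn box boat", the head is "boat" (specifically "box boat") and the modifier is "autumn".
Within "box boat", the head is "boat" and the modifier is "box".
Assembled: [[[monastery brass] [cavern [autumn [box boat]]]] knife].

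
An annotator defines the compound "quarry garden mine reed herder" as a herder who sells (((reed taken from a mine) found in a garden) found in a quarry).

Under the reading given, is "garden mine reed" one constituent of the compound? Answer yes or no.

The paraphrase groups the words so that "garden mine reed" is one unit: it corresponds to a single parenthesized sub-phrase.
The full structure is [[quarry [garden [mine reed]]] herder], in which [garden mine reed] is a constituent.

yes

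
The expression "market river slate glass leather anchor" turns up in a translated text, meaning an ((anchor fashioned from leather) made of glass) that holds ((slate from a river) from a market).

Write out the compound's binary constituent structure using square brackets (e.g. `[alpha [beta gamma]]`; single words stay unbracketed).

[[market [river slate]] [glass [leather anchor]]]

Overall it is a kind of anchor (specifically "glass leather anchor"); the modifier is "market river slate".
Within "market river slate", the head is "slate" (specifically "river slate") and the modifier is "market".
Within "river slate", the head is "slate" and the modifier is "river".
Within "glass leather anchor", the head is "anchor" (specifically "leather anchor") and the modifier is "glass".
Within "leather anchor", the head is "anchor" and the modifier is "leather".
Putting it together: [[market [river slate]] [glass [leather anchor]]].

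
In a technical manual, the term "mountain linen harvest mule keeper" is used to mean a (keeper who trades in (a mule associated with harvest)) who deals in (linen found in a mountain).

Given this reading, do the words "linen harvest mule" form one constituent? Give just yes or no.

no

The top-level split is [mountain linen] [harvest mule keeper]; the full structure is [[mountain linen] [[harvest mule] keeper]].
"linen harvest mule" straddles a constituent boundary, so it is not a single unit.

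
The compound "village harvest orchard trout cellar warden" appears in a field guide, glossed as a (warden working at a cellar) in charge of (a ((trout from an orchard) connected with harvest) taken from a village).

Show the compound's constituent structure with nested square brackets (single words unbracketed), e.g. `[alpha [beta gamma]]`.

The outermost head in the paraphrase is "warden" (specifically "cellar warden"), modified by "village harvest orchard trout".
Within "village harvest orchard trout", the head is "trout" (specifically "harvest orchard trout") and the modifier is "village".
Within "harvest orchard trout", the head is "trout" (specifically "orchard trout") and the modifier is "harvest".
Within "orchard trout", the head is "trout" and the modifier is "orchard".
Within "cellar warden", the head is "warden" and the modifier is "cellar".
Putting it together: [[village [harvest [orchard trout]]] [cellar warden]].

[[village [harvest [orchard trout]]] [cellar warden]]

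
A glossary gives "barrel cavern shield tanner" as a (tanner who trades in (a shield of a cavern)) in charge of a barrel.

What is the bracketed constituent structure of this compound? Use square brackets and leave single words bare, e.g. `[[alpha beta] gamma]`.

At the top level: head "tanner" (specifically "cavern shield tanner"); modifier "barrel".
Inside "cavern shield tanner": head "tanner", modifier "cavern shield".
Inside "cavern shield": head "shield", modifier "cavern".
Assembled: [barrel [[cavern shield] tanner]].

[barrel [[cavern shield] tanner]]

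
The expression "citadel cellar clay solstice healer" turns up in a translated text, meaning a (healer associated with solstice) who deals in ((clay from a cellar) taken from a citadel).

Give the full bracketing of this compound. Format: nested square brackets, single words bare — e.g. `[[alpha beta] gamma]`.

The outermost head in the paraphrase is "healer" (specifically "solstice healer"), modified by "citadel cellar clay".
"citadel cellar clay" → head "clay" (specifically "cellar clay"), modifier "citadel".
"cellar clay" → head "clay", modifier "cellar".
"solstice healer" → head "healer", modifier "solstice".
Assembled: [[citadel [cellar clay]] [solstice healer]].

[[citadel [cellar clay]] [solstice healer]]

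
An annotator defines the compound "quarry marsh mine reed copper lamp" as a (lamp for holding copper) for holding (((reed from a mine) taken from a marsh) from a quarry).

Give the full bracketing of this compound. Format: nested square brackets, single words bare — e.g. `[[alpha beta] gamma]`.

Whole compound: head "lamp" (specifically "copper lamp"), modifier "quarry marsh mine reed".
"quarry marsh mine reed" → head "reed" (specifically "marsh mine reed"), modifier "quarry".
"marsh mine reed" → head "reed" (specifically "mine reed"), modifier "marsh".
"mine reed" → head "reed", modifier "mine".
"copper lamp" → head "lamp", modifier "copper".
So the structure is [[quarry [marsh [mine reed]]] [copper lamp]].

[[quarry [marsh [mine reed]]] [copper lamp]]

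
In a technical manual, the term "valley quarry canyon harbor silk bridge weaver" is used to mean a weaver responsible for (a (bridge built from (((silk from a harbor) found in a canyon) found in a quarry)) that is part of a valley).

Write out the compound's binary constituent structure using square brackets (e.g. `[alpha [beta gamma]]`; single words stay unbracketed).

[[valley [[quarry [canyon [harbor silk]]] bridge]] weaver]

Whole compound: head "weaver", modifier "valley quarry canyon harbor silk bridge".
"valley quarry canyon harbor silk bridge" → head "bridge" (specifically "quarry canyon harbor silk bridge"), modifier "valley".
"quarry canyon harbor silk bridge" → head "bridge", modifier "quarry canyon harbor silk".
"quarry canyon harbor silk" → head "silk" (specifically "canyon harbor silk"), modifier "quarry".
"canyon harbor silk" → head "silk" (specifically "harbor silk"), modifier "canyon".
"harbor silk" → head "silk", modifier "harbor".
Putting it together: [[valley [[quarry [canyon [harbor silk]]] bridge]] weaver].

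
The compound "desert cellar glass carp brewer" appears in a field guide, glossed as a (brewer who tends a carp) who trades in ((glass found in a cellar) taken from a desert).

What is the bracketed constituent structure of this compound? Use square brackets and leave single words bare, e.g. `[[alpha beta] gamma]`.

[[desert [cellar glass]] [carp brewer]]

The outermost head in the paraphrase is "brewer" (specifically "carp brewer"), modified by "desert cellar glass".
Inside "desert cellar glass": head "glass" (specifically "cellar glass"), modifier "desert".
Inside "cellar glass": head "glass", modifier "cellar".
Inside "carp brewer": head "brewer", modifier "carp".
Putting it together: [[desert [cellar glass]] [carp brewer]].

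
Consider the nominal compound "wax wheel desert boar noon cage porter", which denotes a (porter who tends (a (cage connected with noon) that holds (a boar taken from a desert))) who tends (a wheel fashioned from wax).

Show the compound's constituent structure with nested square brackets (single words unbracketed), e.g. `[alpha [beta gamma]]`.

[[wax wheel] [[[desert boar] [noon cage]] porter]]

The outermost head in the paraphrase is "porter" (specifically "desert boar noon cage porter"), modified by "wax wheel".
Within "wax wheel", the head is "wheel" and the modifier is "wax".
Within "desert boar noon cage porter", the head is "porter" and the modifier is "desert boar noon cage".
Within "desert boar noon cage", the head is "cage" (specifically "noon cage") and the modifier is "desert boar".
Within "desert boar", the head is "boar" and the modifier is "desert".
Within "noon cage", the head is "cage" and the modifier is "noon".
So the structure is [[wax wheel] [[[desert boar] [noon cage]] porter]].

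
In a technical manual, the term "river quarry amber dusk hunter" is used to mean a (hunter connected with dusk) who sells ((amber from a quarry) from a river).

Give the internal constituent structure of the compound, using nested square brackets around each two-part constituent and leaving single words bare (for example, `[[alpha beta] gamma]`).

[[river [quarry amber]] [dusk hunter]]

Overall it is a kind of hunter (specifically "dusk hunter"); the modifier is "river quarry amber".
Inside "river quarry amber": head "amber" (specifically "quarry amber"), modifier "river".
Inside "quarry amber": head "amber", modifier "quarry".
Inside "dusk hunter": head "hunter", modifier "dusk".
Assembled: [[river [quarry amber]] [dusk hunter]].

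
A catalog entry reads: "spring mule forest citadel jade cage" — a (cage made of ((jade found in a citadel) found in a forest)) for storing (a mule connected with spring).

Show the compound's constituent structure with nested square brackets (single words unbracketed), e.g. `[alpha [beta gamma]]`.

Overall it is a kind of cage (specifically "forest citadel jade cage"); the modifier is "spring mule".
"spring mule" → head "mule", modifier "spring".
"forest citadel jade cage" → head "cage", modifier "forest citadel jade".
"forest citadel jade" → head "jade" (specifically "citadel jade"), modifier "forest".
"citadel jade" → head "jade", modifier "citadel".
Assembled: [[spring mule] [[forest [citadel jade]] cage]].

[[spring mule] [[forest [citadel jade]] cage]]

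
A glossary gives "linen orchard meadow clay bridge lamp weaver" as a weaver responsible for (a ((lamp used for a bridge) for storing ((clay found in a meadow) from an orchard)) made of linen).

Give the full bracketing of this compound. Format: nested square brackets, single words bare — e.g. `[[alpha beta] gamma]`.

Whole compound: head "weaver", modifier "linen orchard meadow clay bridge lamp".
Within "linen orchard meadow clay bridge lamp", the head is "lamp" (specifically "orchard meadow clay bridge lamp") and the modifier is "linen".
Within "orchard meadow clay bridge lamp", the head is "lamp" (specifically "bridge lamp") and the modifier is "orchard meadow clay".
Within "orchard meadow clay", the head is "clay" (specifically "meadow clay") and the modifier is "orchard".
Within "meadow clay", the head is "clay" and the modifier is "meadow".
Within "bridge lamp", the head is "lamp" and the modifier is "bridge".
Putting it together: [[linen [[orchard [meadow clay]] [bridge lamp]]] weaver].

[[linen [[orchard [meadow clay]] [bridge lamp]]] weaver]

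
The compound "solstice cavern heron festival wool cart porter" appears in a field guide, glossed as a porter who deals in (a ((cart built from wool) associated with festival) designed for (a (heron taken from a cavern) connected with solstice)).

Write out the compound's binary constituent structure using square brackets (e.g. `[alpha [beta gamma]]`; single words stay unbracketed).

[[[solstice [cavern heron]] [festival [wool cart]]] porter]

Whole compound: head "porter", modifier "solstice cavern heron festival wool cart".
Within "solstice cavern heron festival wool cart", the head is "cart" (specifically "festival wool cart") and the modifier is "solstice cavern heron".
Within "solstice cavern heron", the head is "heron" (specifically "cavern heron") and the modifier is "solstice".
Within "cavern heron", the head is "heron" and the modifier is "cavern".
Within "festival wool cart", the head is "cart" (specifically "wool cart") and the modifier is "festival".
Within "wool cart", the head is "cart" and the modifier is "wool".
Putting it together: [[[solstice [cavern heron]] [festival [wool cart]]] porter].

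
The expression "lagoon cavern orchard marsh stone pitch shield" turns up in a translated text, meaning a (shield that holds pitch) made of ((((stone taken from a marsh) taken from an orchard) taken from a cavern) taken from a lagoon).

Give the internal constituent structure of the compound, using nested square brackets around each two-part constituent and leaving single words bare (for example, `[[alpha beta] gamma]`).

[[lagoon [cavern [orchard [marsh stone]]]] [pitch shield]]

The outermost head in the paraphrase is "shield" (specifically "pitch shield"), modified by "lagoon cavern orchard marsh stone".
"lagoon cavern orchard marsh stone" → head "stone" (specifically "cavern orchard marsh stone"), modifier "lagoon".
"cavern orchard marsh stone" → head "stone" (specifically "orchard marsh stone"), modifier "cavern".
"orchard marsh stone" → head "stone" (specifically "marsh stone"), modifier "orchard".
"marsh stone" → head "stone", modifier "marsh".
"pitch shield" → head "shield", modifier "pitch".
Putting it together: [[lagoon [cavern [orchard [marsh stone]]]] [pitch shield]].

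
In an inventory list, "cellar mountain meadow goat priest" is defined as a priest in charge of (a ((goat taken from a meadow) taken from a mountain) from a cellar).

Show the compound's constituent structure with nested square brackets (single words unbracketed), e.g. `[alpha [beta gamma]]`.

[[cellar [mountain [meadow goat]]] priest]

At the top level: head "priest"; modifier "cellar mountain meadow goat".
Inside "cellar mountain meadow goat": head "goat" (specifically "mountain meadow goat"), modifier "cellar".
Inside "mountain meadow goat": head "goat" (specifically "meadow goat"), modifier "mountain".
Inside "meadow goat": head "goat", modifier "meadow".
So the structure is [[cellar [mountain [meadow goat]]] priest].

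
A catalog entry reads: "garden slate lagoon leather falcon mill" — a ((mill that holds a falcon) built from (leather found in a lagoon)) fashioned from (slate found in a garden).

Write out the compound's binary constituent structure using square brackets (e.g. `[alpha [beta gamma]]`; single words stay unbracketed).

The outermost head in the paraphrase is "mill" (specifically "lagoon leather falcon mill"), modified by "garden slate".
Within "garden slate", the head is "slate" and the modifier is "garden".
Within "lagoon leather falcon mill", the head is "mill" (specifically "falcon mill") and the modifier is "lagoon leather".
Within "lagoon leather", the head is "leather" and the modifier is "lagoon".
Within "falcon mill", the head is "mill" and the modifier is "falcon".
So the structure is [[garden slate] [[lagoon leather] [falcon mill]]].

[[garden slate] [[lagoon leather] [falcon mill]]]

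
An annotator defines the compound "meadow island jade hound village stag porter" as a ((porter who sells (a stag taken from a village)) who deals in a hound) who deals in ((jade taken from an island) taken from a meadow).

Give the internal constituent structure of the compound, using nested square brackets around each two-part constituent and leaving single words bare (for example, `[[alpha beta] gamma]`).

[[meadow [island jade]] [hound [[village stag] porter]]]

The outermost head in the paraphrase is "porter" (specifically "hound village stag porter"), modified by "meadow island jade".
"meadow island jade" → head "jade" (specifically "island jade"), modifier "meadow".
"island jade" → head "jade", modifier "island".
"hound village stag porter" → head "porter" (specifically "village stag porter"), modifier "hound".
"village stag porter" → head "porter", modifier "village stag".
"village stag" → head "stag", modifier "village".
Putting it together: [[meadow [island jade]] [hound [[village stag] porter]]].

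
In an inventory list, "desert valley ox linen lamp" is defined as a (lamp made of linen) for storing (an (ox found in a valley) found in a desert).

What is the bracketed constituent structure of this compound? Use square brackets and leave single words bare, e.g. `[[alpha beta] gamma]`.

The outermost head in the paraphrase is "lamp" (specifically "linen lamp"), modified by "desert valley ox".
Inside "desert valley ox": head "ox" (specifically "valley ox"), modifier "desert".
Inside "valley ox": head "ox", modifier "valley".
Inside "linen lamp": head "lamp", modifier "linen".
Assembled: [[desert [valley ox]] [linen lamp]].

[[desert [valley ox]] [linen lamp]]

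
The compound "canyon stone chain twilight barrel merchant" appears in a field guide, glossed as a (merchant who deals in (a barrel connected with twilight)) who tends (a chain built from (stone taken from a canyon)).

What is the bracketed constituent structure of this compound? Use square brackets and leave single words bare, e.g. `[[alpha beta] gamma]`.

The outermost head in the paraphrase is "merchant" (specifically "twilight barrel merchant"), modified by "canyon stone chain".
Within "canyon stone chain", the head is "chain" and the modifier is "canyon stone".
Within "canyon stone", the head is "stone" and the modifier is "canyon".
Within "twilight barrel merchant", the head is "merchant" and the modifier is "twilight barrel".
Within "twilight barrel", the head is "barrel" and the modifier is "twilight".
Putting it together: [[[canyon stone] chain] [[twilight barrel] merchant]].

[[[canyon stone] chain] [[twilight barrel] merchant]]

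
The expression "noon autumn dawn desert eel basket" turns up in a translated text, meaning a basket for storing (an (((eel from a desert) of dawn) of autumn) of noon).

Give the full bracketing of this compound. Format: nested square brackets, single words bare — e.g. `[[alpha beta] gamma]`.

[[noon [autumn [dawn [desert eel]]]] basket]

Whole compound: head "basket", modifier "noon autumn dawn desert eel".
Within "noon autumn dawn desert eel", the head is "eel" (specifically "autumn dawn desert eel") and the modifier is "noon".
Within "autumn dawn desert eel", the head is "eel" (specifically "dawn desert eel") and the modifier is "autumn".
Within "dawn desert eel", the head is "eel" (specifically "desert eel") and the modifier is "dawn".
Within "desert eel", the head is "eel" and the modifier is "desert".
So the structure is [[noon [autumn [dawn [desert eel]]]] basket].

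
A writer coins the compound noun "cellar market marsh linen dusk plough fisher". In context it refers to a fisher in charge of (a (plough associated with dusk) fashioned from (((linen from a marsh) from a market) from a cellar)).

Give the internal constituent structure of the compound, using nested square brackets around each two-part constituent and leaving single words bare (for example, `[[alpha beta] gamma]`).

[[[cellar [market [marsh linen]]] [dusk plough]] fisher]

The outermost head in the paraphrase is "fisher", modified by "cellar market marsh linen dusk plough".
"cellar market marsh linen dusk plough" → head "plough" (specifically "dusk plough"), modifier "cellar market marsh linen".
"cellar market marsh linen" → head "linen" (specifically "market marsh linen"), modifier "cellar".
"market marsh linen" → head "linen" (specifically "marsh linen"), modifier "market".
"marsh linen" → head "linen", modifier "marsh".
"dusk plough" → head "plough", modifier "dusk".
Putting it together: [[[cellar [market [marsh linen]]] [dusk plough]] fisher].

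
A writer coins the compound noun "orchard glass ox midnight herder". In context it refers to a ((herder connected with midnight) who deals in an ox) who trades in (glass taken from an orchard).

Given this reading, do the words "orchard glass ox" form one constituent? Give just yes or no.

no

The top-level split is [orchard glass] [ox midnight herder]; the full structure is [[orchard glass] [ox [midnight herder]]].
"orchard glass ox" straddles a constituent boundary, so it is not a single unit.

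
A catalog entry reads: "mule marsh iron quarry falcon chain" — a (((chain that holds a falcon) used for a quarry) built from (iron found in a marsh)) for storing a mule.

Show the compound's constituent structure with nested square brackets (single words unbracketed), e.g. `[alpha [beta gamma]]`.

Overall it is a kind of chain (specifically "marsh iron quarry falcon chain"); the modifier is "mule".
Within "marsh iron quarry falcon chain", the head is "chain" (specifically "quarry falcon chain") and the modifier is "marsh iron".
Within "marsh iron", the head is "iron" and the modifier is "marsh".
Within "quarry falcon chain", the head is "chain" (specifically "falcon chain") and the modifier is "quarry".
Within "falcon chain", the head is "chain" and the modifier is "falcon".
Putting it together: [mule [[marsh iron] [quarry [falcon chain]]]].

[mule [[marsh iron] [quarry [falcon chain]]]]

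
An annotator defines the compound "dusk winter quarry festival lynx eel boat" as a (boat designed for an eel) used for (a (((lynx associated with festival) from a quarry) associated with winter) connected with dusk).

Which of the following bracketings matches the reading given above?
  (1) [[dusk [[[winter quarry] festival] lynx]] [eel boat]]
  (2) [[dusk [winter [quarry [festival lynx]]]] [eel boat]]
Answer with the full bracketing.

The paraphrase's head is the "boat" part ("eel boat"); its modifier is "dusk winter quarry festival lynx".
That top-level split, carried through the inner groups, gives [[dusk [winter [quarry [festival lynx]]]] [eel boat]].

[[dusk [winter [quarry [festival lynx]]]] [eel boat]]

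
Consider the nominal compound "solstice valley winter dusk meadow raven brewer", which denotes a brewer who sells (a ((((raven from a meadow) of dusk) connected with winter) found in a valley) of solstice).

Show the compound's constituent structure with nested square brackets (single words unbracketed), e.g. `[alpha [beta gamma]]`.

Whole compound: head "brewer", modifier "solstice valley winter dusk meadow raven".
"solstice valley winter dusk meadow raven" → head "raven" (specifically "valley winter dusk meadow raven"), modifier "solstice".
"valley winter dusk meadow raven" → head "raven" (specifically "winter dusk meadow raven"), modifier "valley".
"winter dusk meadow raven" → head "raven" (specifically "dusk meadow raven"), modifier "winter".
"dusk meadow raven" → head "raven" (specifically "meadow raven"), modifier "dusk".
"meadow raven" → head "raven", modifier "meadow".
Assembled: [[solstice [valley [winter [dusk [meadow raven]]]]] brewer].

[[solstice [valley [winter [dusk [meadow raven]]]]] brewer]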